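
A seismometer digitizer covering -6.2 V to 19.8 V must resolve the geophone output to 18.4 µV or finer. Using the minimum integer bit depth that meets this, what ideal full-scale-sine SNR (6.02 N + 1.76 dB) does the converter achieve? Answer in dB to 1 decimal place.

Full-scale range = 19.8 V − (-6.2 V) = 26 V.
Need 2^N ≥ 26 V / 18.4 µV = 1.413e6 → N_min = 21.
6.02(21) + 1.76 = 128.18 dB.

128.2 dB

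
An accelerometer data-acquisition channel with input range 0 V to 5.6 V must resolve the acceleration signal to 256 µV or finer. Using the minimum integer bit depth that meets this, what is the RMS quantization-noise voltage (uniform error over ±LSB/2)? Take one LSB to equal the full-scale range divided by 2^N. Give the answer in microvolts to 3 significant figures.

49.3 µV

Full-scale range = 5.6 V.
Required number of levels: 5.6/256 µV = 21875; smallest N with 2^N ≥ that is 15.
LSB = 5.6 V / 2^15 = 170.90 µV.
σ_q = LSB/√12 = 170.90 µV/3.4641 = 49.3 µV.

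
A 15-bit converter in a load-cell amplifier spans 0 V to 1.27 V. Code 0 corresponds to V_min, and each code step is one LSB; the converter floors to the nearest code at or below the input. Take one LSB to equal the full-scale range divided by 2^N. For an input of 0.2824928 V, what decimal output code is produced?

7288

Full-scale range = 1.27 V. LSB = 1.27 V / 2^15 ≈ 38.76 µV.
(V_in − V_min) × 2^15/range = (0.2824928 − (0)) × 32768/1.27 = 7288.759.
Floor → code = 7288.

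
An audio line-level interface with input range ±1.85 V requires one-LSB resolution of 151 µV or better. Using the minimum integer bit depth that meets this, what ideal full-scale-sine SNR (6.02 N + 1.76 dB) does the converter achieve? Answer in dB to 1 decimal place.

92.1 dB

Span: 1.85 V − (-1.85 V) = 3.7 V.
Required number of levels: 3.7/151 µV = 24503; smallest N with 2^N ≥ that is 15.
Ideal SNR at N = 15: 6.02·15 + 1.76 = 92.1 dB.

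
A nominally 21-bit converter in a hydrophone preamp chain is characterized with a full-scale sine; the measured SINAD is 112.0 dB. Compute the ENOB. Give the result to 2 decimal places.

18.31 bits

ENOB = (SINAD − 1.76) / 6.02 = (112.0 − 1.76) / 6.02 = 110.24 / 6.02 = 18.3123.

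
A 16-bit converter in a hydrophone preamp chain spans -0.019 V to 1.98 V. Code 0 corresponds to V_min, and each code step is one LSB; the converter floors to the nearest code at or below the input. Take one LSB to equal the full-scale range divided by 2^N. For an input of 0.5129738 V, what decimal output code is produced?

The full-scale span is 1.98 − (-0.019) = 1.999 V. LSB = 1.999 V / 2^16 ≈ 30.50 µV.
code = ⌊(V_in − V_min)/LSB⌋ = ⌊(V_in − V_min) × 2^16 / range⌋
     = ⌊(0.5129738 − (-0.019)) × 65536 / 1.999⌋ = ⌊0.5319738 × 65536/1.999⌋
     = ⌊17440.438⌋ = 17440.

17440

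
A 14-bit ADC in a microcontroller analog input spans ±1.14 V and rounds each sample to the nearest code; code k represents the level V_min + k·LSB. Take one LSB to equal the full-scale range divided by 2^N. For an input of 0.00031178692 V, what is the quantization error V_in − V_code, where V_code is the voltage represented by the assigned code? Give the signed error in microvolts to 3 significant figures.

Span: 1.14 V − (-1.14 V) = 2.28 V. LSB = 2.28 V / 2^14 ≈ 139.2 µV.
(0.00031178692 − (-1.14)) / LSB = 1.14031178692 × 16384/2.28 = 8194.2405. Nearest integer: k = 8194.
V_code = V_min + k × range/2^14 = -1.14 + 8194 × 2.28/16384 = 0.00027832031250 V.
e = 0.00031178692 − (0.00027832031250) = +33.5 µV.

+33.5 µV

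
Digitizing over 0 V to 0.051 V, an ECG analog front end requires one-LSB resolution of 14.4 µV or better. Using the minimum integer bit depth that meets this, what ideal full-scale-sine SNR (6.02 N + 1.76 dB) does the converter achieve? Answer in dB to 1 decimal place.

74.0 dB

Span = 0.051 V.
0.051 V / 14.4 µV = 3542. Since 2^11 = 2048 and 2^12 = 4096, N = 12.
Ideal SNR at N = 12: 6.02·12 + 1.76 = 74.0 dB.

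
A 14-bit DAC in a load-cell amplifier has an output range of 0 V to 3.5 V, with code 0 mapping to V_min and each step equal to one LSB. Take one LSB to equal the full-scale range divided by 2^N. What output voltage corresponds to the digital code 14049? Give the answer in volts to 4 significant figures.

3.001 V

Span = 3.5 V. LSB = 3.5 V / 2^14.
Output = V_min + (14049/16384) × range = 0 + 0.857483 × 3.5 V
      = 0 V + 3.00119 V = 3.00119 V.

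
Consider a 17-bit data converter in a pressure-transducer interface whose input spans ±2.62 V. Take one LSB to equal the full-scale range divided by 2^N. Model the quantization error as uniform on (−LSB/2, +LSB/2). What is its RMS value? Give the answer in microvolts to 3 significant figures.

11.5 µV

Full-scale range = 2.62 V − (-2.62 V) = 5.24 V.
Step size = 5.24/131072 V = 39.978 µV.
V_rms = LSB/√12 = 39.978 µV / √12 = 11.5 µV.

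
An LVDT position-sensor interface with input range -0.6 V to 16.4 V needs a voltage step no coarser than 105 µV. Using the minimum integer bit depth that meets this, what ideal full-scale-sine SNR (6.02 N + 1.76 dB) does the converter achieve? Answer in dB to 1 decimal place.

The full-scale span is 16.4 − (-0.6) = 17 V.
17 V / 105 µV = 161900. Since 2^17 = 131072 and 2^18 = 262144, N = 18.
SNR = 6.02 × 18 + 1.76 = 110.12 dB.

110.1 dB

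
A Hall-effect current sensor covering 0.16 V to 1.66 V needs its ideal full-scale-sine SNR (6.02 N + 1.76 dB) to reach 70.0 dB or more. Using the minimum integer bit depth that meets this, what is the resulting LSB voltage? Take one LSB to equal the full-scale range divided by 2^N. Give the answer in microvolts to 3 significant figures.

366 µV

Range = 1.66 − (0.16) = 1.5 V.
Required N = ⌈(70.0 − 1.76)/6.02⌉ = ⌈11.336⌉ = 12.
One LSB is 1.5 V / 4096 = 366 µV.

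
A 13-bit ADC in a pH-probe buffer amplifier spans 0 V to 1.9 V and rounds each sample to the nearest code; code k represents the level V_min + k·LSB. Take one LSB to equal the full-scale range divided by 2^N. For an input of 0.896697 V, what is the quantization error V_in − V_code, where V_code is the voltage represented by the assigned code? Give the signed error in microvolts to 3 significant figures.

+41.7 µV

Range is 1.9 V. LSB = 1.9 V / 2^13 ≈ 231.9 µV.
Position in LSBs: (0.896697 − (0)) × 8192/1.9 = 3866.1799; rounding gives k = 3866.
Reconstructed level: 0 + 3866 × 1.9/8192 V = 0.8966552734 V.
e = 0.896697 − (0.8966552734) = +41.7 µV.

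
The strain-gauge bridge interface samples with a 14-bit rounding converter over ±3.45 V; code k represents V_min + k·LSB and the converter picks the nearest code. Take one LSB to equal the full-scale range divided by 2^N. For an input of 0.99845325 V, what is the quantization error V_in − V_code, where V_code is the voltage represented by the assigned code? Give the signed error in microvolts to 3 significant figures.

Span: 3.45 V − (-3.45 V) = 6.9 V. LSB = 6.9 V / 2^14 ≈ 421.1 µV.
Position in LSBs: (0.99845325 − (-3.45)) × 16384/6.9 = 10562.8200; rounding gives k = 10563.
V_code = V_min + k × range/2^14 = -3.45 + 10563 × 6.9/16384 = 0.99852905273 V.
e = 0.99845325 − (0.99852905273) = −75.8 µV.

−75.8 µV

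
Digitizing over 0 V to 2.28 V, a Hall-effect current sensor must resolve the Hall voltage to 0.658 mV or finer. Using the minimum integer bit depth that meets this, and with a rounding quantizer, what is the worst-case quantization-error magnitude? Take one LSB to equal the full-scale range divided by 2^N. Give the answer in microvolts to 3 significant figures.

V_FS = 2.28 V.
Required number of levels: 2.28/0.658 mV = 3465.0; smallest N with 2^N ≥ that is 12.
LSB = 2.28 V ÷ 2^12 = 2.28/4096 V = 0.55664 mV.
|e|_max = LSB/2 = 278 µV.

278 µV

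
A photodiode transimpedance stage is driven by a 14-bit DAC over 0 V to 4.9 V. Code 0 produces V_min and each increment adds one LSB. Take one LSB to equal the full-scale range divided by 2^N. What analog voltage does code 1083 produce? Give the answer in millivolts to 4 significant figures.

V_FS = 4.9 V. LSB = 4.9 V / 2^14.
Output = V_min + (1083/16384) × range = 0 + 0.0661011 × 4.9 V
      = 0 V + 0.323895 V = 0.323895 V.

323.9 mV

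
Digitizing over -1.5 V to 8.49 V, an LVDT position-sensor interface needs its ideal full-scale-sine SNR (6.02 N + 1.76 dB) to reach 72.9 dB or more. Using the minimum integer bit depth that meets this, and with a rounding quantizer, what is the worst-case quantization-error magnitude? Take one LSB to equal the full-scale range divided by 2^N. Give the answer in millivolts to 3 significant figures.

1.22 mV

Range = 8.49 − (-1.5) = 9.99 V.
N ≥ (72.9 − 1.76)/6.02 = 11.817 → N_min = 12.
Step size = 9.99/4096 V = 2.4390 mV.
Max error for round-to-nearest is LSB/2 = 1.22 mV.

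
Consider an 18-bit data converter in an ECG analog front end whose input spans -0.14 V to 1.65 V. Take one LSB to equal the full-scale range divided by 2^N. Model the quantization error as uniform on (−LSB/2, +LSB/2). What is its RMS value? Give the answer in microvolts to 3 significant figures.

1.97 µV

The full-scale span is 1.65 − (-0.14) = 1.79 V.
LSB = 1.79 V / 2^18 = 6.8283 µV.
V_rms = LSB/√12 = 6.8283 µV / √12 = 1.97 µV.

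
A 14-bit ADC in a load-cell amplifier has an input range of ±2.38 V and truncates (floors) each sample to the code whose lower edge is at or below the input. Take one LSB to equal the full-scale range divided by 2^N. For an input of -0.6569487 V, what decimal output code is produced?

5930

The full-scale span is 2.38 − (-2.38) = 4.76 V. LSB = 4.76 V / 2^14 ≈ 290.5 µV.
V_in − V_min = -0.6569487 − (-2.38) = 1.7230513 V.
Divide by LSB: 1.7230513 × 16384/4.76 = 5930.7715.
Truncating gives code 5930.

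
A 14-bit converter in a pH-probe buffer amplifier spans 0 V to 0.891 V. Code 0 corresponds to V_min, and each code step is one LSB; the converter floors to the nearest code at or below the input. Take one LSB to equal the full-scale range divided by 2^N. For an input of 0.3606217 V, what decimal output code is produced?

Full-scale range = 0.891 V. LSB = 0.891 V / 2^14 ≈ 54.38 µV.
code = ⌊(V_in − V_min)/LSB⌋ = ⌊(V_in − V_min) × 2^14 / range⌋
     = ⌊(0.3606217 − (0)) × 16384 / 0.891⌋ = ⌊0.3606217 × 16384/0.891⌋
     = ⌊6631.230⌋ = 6631.

6631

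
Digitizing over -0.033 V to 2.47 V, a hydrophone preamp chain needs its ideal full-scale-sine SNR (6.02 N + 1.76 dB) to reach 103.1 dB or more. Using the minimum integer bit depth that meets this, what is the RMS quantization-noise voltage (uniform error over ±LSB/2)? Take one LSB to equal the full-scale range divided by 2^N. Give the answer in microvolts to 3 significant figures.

5.51 µV

Range = 2.47 − (-0.033) = 2.503 V.
N ≥ (103.1 − 1.76)/6.02 = 16.834 → N_min = 17.
Step size = 2.503/131072 V = 19.096 µV.
σ_q = LSB/√12 = 19.096 µV/3.4641 = 5.51 µV.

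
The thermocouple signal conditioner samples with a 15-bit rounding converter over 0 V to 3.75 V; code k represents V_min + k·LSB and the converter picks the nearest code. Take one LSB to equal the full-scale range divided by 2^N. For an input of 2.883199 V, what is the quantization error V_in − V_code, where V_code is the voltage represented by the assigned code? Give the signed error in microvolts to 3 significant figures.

−25.5 µV

Full-scale range = 3.75 V. LSB = 3.75 V / 2^15 ≈ 114.4 µV.
(V_in − V_min)/LSB = (2.883199 − (0)) × 32768/3.75 = 25193.7773 → nearest code k = 25194.
Reconstructed level: 0 + 25194 × 3.75/32768 V = 2.8832244873 V.
V_in − V_code = 2.883199 − (2.8832244873) = −25.5 µV.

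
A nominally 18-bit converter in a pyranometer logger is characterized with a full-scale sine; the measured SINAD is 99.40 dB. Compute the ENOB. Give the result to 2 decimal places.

ENOB = (SINAD − 1.76) / 6.02 = (99.40 − 1.76) / 6.02 = 97.64 / 6.02 = 16.2193.

16.22 bits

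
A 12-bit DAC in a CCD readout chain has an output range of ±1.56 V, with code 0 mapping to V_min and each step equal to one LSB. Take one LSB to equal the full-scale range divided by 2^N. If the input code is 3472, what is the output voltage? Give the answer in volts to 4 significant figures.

Full-scale range = 1.56 V − (-1.56 V) = 3.12 V. LSB = 3.12 V / 2^12.
V_out = V_min + code × LSB = -1.56 V + 3472 × 3.12 V / 4096
      = -1.56 + 2.64469 = 1.08469 V.

1.085 V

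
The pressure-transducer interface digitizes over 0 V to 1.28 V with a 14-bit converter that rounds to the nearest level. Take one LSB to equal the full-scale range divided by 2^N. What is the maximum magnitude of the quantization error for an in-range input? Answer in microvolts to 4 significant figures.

Span = 1.28 V.
One LSB is 1.28 V / 16384 = 78.1250 µV.
A rounding quantizer has |error| ≤ LSB/2 = 39.06 µV.

39.06 µV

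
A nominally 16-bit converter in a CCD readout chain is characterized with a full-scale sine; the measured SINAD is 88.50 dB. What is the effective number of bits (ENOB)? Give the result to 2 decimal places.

ENOB = (88.50 − 1.76)/6.02 = 14.4086 bits.

14.41 bits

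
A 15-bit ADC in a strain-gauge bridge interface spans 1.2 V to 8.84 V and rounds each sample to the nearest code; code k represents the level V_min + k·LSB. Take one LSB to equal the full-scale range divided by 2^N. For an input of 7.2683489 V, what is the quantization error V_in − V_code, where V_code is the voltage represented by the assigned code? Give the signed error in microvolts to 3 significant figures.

Range = 8.84 − (1.2) = 7.64 V. LSB = 7.64 V / 2^15 ≈ 233.2 µV.
(7.2683489 − (1.2)) / LSB = 6.0683489 × 32768/7.64 = 26027.1802. Nearest integer: k = 26027.
V_code = 1.2 + (26027/32768) × 7.64 = 7.2683068848 V.
e = 7.2683489 − (7.2683068848) = +42.0 µV.

+42.0 µV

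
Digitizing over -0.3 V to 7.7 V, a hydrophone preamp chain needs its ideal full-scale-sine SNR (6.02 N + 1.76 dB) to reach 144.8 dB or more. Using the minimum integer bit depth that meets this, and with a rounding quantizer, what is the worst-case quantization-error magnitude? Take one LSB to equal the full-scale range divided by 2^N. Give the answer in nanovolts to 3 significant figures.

Span: 7.7 V − (-0.3 V) = 8 V.
N ≥ (144.8 − 1.76)/6.02 = 23.761 → N_min = 24.
LSB = 8 V ÷ 2^24 = 8/16777216 V = 476.84 nV.
|e|_max = LSB/2 = 238 nV.

238 nV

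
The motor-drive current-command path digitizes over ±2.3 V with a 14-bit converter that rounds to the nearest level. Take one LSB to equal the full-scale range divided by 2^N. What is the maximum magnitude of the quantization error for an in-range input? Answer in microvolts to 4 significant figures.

140.4 µV

Range = 2.3 − (-2.3) = 4.6 V.
One LSB is 4.6 V / 16384 = 280.762 µV.
Worst-case error for round-to-nearest is half an LSB: 140.4 µV.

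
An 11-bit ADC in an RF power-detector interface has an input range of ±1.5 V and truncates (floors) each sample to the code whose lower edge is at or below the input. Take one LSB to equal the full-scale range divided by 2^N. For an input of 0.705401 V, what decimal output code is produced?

1505

Full-scale range = 1.5 V − (-1.5 V) = 3 V. LSB = 3 V / 2^11 ≈ 1.465 mV.
V_in − V_min = 0.705401 − (-1.5) = 2.205401 V.
Divide by LSB: 2.205401 × 2048/3 = 1505.5537.
Truncating gives code 1505.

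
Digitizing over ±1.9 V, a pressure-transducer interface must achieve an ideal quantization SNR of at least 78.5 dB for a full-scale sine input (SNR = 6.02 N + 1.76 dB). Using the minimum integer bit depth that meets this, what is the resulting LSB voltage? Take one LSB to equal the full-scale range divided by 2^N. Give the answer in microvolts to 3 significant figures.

464 µV

Range = 1.9 − (-1.9) = 3.8 V.
6.02 N + 1.76 ≥ 78.5 gives N ≥ 12.748, so the minimum integer is 13.
LSB = 3.8 V ÷ 2^13 = 3.8/8192 V = 464 µV.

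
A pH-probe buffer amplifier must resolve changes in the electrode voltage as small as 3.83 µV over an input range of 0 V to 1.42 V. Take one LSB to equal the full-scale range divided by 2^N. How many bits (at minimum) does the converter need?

19 bits

Range is 1.42 V.
Required number of levels: 1.42/3.83 µV = 370760; smallest N with 2^N ≥ that is 19.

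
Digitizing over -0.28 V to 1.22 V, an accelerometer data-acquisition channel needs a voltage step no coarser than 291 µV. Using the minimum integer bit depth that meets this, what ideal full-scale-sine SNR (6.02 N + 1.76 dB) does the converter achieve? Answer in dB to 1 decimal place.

80.0 dB

Span: 1.22 V − (-0.28 V) = 1.5 V.
Need 2^N ≥ 1.5 V / 291 µV = 5155 → N_min = 13.
6.02(13) + 1.76 = 80.02 dB.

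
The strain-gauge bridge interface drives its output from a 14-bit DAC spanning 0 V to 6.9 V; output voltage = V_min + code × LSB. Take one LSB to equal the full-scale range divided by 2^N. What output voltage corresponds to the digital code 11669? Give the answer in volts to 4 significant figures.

V_FS = 6.9 V. LSB = 6.9 V / 2^14.
Output = V_min + (11669/16384) × range = 0 + 0.712219 × 6.9 V
      = 0 V + 4.91431 V = 4.91431 V.

4.914 V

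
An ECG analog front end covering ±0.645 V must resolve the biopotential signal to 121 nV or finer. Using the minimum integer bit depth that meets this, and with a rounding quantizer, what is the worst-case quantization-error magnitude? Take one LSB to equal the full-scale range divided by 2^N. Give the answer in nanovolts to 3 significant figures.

38.4 nV

Span: 0.645 V − (-0.645 V) = 1.29 V.
Need 2^N ≥ 1.29 V / 121 nV = 1.066e7 → N_min = 24.
LSB = 1.29 V ÷ 2^24 = 1.29/16777216 V = 76.890 nV.
Max error for round-to-nearest is LSB/2 = 38.4 nV.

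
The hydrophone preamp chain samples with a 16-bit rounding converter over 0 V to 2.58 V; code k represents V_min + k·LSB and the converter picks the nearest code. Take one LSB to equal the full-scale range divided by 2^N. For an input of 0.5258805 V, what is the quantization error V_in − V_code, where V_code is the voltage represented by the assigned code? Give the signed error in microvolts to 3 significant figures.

V_FS = 2.58 V. LSB = 2.58 V / 2^16 ≈ 39.37 µV.
Position in LSBs: (0.5258805 − (0)) × 65536/2.58 = 13358.1800; rounding gives k = 13358.
V_code = 0 + (13358/65536) × 2.58 = 0.52587341309 V.
V_in − V_code = 0.5258805 − (0.52587341309) = +7.09 µV.

+7.09 µV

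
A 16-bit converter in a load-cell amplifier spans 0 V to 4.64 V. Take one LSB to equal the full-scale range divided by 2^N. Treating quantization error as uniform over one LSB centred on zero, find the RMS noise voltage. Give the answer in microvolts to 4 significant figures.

20.44 µV

Span = 4.64 V.
LSB = 4.64 V / 2^16 = 70.8008 µV.
For a uniform distribution on [−LSB/2, +LSB/2], V_rms = LSB/√12 = 70.8008 µV/3.4641 = 20.44 µV.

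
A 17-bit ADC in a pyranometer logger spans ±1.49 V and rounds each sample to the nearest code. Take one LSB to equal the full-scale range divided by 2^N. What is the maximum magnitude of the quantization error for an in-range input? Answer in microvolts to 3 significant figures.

Range = 1.49 − (-1.49) = 2.98 V.
Step size = 2.98/131072 V = 22.736 µV.
A rounding quantizer has |error| ≤ LSB/2 = 11.4 µV.

11.4 µV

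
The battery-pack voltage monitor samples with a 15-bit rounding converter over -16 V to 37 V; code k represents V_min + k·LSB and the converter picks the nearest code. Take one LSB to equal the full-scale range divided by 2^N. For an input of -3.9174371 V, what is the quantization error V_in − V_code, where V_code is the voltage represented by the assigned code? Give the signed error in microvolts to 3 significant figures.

Range = 37 − (-16) = 53 V. LSB = 53 V / 2^15 ≈ 1.617 mV.
(V_in − V_min)/LSB = (-3.9174371 − (-16)) × 32768/53 = 7470.2155 → nearest code k = 7470.
V_code = -16 + (7470/32768) × 53 = -3.9177856445 V.
V_in − V_code = -3.9174371 − (-3.9177856445) = +349 µV.

+349 µV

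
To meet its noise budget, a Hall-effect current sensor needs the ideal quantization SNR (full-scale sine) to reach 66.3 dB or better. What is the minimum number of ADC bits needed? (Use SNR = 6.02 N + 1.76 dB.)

6.02 N + 1.76 ≥ 66.3 gives N ≥ 10.721, so the minimum integer is 11.

11 bits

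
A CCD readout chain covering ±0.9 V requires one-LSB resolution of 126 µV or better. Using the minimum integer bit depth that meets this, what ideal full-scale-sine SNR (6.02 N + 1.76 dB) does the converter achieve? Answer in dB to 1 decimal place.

86.0 dB

The full-scale span is 0.9 − (-0.9) = 1.8 V.
Required number of levels: 1.8/126 µV = 14286; smallest N with 2^N ≥ that is 14.
SNR = 6.02 × 14 + 1.76 = 86.04 dB.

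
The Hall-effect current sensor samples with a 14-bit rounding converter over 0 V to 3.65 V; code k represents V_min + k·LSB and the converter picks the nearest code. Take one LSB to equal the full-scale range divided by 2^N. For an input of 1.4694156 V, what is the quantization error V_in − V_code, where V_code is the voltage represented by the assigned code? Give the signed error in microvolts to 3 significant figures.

Full-scale range = 3.65 V. LSB = 3.65 V / 2^14 ≈ 222.8 µV.
(V_in − V_min)/LSB = (1.4694156 − (0)) × 16384/3.65 = 6595.8644 → nearest code k = 6596.
V_code = V_min + k × range/2^14 = 0 + 6596 × 3.65/16384 = 1.4694458008 V.
Error = V_in − V_code = 1.4694156 − (1.4694458008) = −30.2 µV.

−30.2 µV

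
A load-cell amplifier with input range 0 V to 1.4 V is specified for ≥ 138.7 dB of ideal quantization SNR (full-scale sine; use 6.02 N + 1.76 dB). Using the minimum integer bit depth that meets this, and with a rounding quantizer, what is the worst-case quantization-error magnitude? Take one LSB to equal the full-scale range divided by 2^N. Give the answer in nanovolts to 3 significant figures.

83.4 nV

Span = 1.4 V.
6.02 N + 1.76 ≥ 138.7 gives N ≥ 22.748, so the minimum integer is 23.
LSB = 1.4 V / 2^23 = 166.89 nV.
Half an LSB is 83.4 nV.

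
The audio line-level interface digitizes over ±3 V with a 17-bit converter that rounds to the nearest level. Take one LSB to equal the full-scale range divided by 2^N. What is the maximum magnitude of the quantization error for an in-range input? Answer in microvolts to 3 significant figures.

The full-scale span is 3 − (-3) = 6 V.
LSB = 6 V / 2^17 = 45.776 µV.
|e|_max = LSB/2 = 22.9 µV.

22.9 µV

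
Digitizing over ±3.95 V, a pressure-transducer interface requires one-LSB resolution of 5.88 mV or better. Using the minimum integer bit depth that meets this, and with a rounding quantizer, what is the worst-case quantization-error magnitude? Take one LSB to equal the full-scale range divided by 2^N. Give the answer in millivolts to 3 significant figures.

Full-scale range = 3.95 V − (-3.95 V) = 7.9 V.
7.9 V / 5.88 mV = 1344. Since 2^10 = 1024 and 2^11 = 2048, N = 11.
One LSB is 7.9 V / 2048 = 3.8574 mV.
Half an LSB is 1.93 mV.

1.93 mV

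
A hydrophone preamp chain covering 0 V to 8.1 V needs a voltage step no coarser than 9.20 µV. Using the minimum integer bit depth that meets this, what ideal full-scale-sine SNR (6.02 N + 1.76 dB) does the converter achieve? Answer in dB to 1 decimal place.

Span = 8.1 V.
Levels needed ≥ 8.1/9.20 µV = 880400. 2^20 = 1048576 suffices, so N_min = 20.
6.02(20) + 1.76 = 122.16 dB.

122.2 dB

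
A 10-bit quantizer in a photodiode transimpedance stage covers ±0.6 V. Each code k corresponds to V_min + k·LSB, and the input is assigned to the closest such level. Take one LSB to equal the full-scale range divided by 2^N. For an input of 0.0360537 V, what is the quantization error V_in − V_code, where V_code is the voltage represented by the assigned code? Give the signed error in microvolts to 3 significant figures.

−274 µV

Full-scale range = 0.6 V − (-0.6 V) = 1.2 V. LSB = 1.2 V / 2^10 ≈ 1.172 mV.
(V_in − V_min)/LSB = (0.0360537 − (-0.6)) × 1024/1.2 = 542.7658 → nearest code k = 543.
Reconstructed level: -0.6 + 543 × 1.2/1024 V = 0.03632812500 V.
e = 0.0360537 − (0.03632812500) = −274 µV.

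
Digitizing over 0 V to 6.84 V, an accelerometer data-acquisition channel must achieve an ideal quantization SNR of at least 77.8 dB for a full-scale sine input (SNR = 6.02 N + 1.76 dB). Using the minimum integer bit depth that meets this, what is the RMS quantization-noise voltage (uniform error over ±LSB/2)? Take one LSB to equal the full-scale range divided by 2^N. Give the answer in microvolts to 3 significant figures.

Range is 6.84 V.
N ≥ (77.8 − 1.76)/6.02 = 12.631 → N_min = 13.
LSB = 6.84 V ÷ 2^13 = 6.84/8192 V = 0.83496 mV.
σ_q = LSB/√12 = 0.83496 mV/3.4641 = 241 µV.

241 µV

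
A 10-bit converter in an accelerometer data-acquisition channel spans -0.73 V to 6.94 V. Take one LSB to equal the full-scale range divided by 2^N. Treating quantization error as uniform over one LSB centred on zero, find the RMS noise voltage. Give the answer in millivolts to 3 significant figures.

The full-scale span is 6.94 − (-0.73) = 7.67 V.
Step size = 7.67/1024 V = 7.4902 mV.
For a uniform distribution on [−LSB/2, +LSB/2], V_rms = LSB/√12 = 7.4902 mV/3.4641 = 2.16 mV.

2.16 mV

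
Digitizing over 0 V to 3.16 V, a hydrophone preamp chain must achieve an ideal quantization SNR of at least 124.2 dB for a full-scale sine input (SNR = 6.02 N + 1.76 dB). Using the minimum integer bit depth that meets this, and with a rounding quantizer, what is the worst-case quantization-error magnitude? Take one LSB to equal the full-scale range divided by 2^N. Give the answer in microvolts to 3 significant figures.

V_FS = 3.16 V.
Required N = ⌈(124.2 − 1.76)/6.02⌉ = ⌈20.339⌉ = 21.
LSB = 3.16 V / 2^21 = 1.5068 µV.
Half an LSB is 0.753 µV.

0.753 µV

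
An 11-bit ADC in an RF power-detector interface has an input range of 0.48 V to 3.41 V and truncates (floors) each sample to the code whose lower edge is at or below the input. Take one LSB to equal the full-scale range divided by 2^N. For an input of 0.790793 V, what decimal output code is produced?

Full-scale range = 3.41 V − (0.48 V) = 2.93 V. LSB = 2.93 V / 2^11 ≈ 1.431 mV.
(V_in − V_min) × 2^11/range = (0.790793 − (0.48)) × 2048/2.93 = 217.237.
Floor → code = 217.

217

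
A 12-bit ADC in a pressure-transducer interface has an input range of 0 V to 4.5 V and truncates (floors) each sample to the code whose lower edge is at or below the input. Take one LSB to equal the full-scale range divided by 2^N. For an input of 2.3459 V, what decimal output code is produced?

Span = 4.5 V. LSB = 4.5 V / 2^12 ≈ 1.099 mV.
(V_in − V_min) × 2^12/range = (2.3459 − (0)) × 4096/4.5 = 2135.290.
Floor → code = 2135.

2135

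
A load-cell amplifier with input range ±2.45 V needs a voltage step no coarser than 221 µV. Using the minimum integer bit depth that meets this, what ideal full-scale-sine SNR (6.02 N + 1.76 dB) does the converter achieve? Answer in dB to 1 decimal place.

Full-scale range = 2.45 V − (-2.45 V) = 4.9 V.
4.9 V / 221 µV = 22170. Since 2^14 = 16384 and 2^15 = 32768, N = 15.
Ideal SNR at N = 15: 6.02·15 + 1.76 = 92.1 dB.

92.1 dB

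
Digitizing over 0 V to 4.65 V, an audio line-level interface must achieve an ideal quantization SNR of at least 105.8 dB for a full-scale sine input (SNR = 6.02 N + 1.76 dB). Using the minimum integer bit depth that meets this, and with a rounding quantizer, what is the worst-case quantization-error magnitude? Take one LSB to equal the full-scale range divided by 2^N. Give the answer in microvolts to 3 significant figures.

Full-scale range = 4.65 V.
Required N = ⌈(105.8 − 1.76)/6.02⌉ = ⌈17.282⌉ = 18.
One LSB is 4.65 V / 262144 = 17.738 µV.
Max error for round-to-nearest is LSB/2 = 8.87 µV.

8.87 µV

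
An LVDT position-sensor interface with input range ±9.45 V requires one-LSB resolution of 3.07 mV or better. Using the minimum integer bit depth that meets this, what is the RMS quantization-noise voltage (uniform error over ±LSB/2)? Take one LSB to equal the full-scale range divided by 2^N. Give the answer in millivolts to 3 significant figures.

The full-scale span is 9.45 − (-9.45) = 18.9 V.
Levels needed ≥ 18.9/3.07 mV = 6156. 2^13 = 8192 suffices, so N_min = 13.
LSB = 18.9 V ÷ 2^13 = 18.9/8192 V = 2.3071 mV.
V_rms = LSB/√12 = 0.666 mV.

0.666 mV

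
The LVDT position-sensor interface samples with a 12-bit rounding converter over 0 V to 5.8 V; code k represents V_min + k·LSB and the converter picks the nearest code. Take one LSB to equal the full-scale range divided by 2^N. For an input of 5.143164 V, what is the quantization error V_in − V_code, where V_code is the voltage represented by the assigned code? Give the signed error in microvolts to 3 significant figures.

V_FS = 5.8 V. LSB = 5.8 V / 2^12 ≈ 1.416 mV.
(V_in − V_min)/LSB = (5.143164 − (0)) × 4096/5.8 = 3632.1379 → nearest code k = 3632.
Reconstructed level: 0 + 3632 × 5.8/4096 V = 5.142968750 V.
e = 5.143164 − (5.142968750) = +195 µV.

+195 µV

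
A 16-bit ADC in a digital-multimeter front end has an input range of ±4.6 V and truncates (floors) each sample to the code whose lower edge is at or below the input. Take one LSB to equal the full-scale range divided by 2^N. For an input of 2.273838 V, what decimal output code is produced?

Range = 4.6 − (-4.6) = 9.2 V. LSB = 9.2 V / 2^16 ≈ 140.4 µV.
(V_in − V_min) × 2^16/range = (2.273838 − (-4.6)) × 65536/9.2 = 48965.636.
Floor → code = 48965.

48965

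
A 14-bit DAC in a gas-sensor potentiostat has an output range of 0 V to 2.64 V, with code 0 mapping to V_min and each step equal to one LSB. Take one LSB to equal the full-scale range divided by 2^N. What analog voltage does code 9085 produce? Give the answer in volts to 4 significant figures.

Span = 2.64 V. LSB = 2.64 V / 2^14.
Output = V_min + (9085/16384) × range = 0 + 0.554504 × 2.64 V
      = 0 V + 1.46389 V = 1.46389 V.

1.464 V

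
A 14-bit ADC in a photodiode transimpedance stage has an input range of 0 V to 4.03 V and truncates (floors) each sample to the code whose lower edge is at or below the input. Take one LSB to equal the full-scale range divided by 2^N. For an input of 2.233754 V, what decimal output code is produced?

9081

Full-scale range = 4.03 V. LSB = 4.03 V / 2^14 ≈ 246.0 µV.
code = ⌊(V_in − V_min)/LSB⌋ = ⌊(V_in − V_min) × 2^14 / range⌋
     = ⌊(2.233754 − (0)) × 16384 / 4.03⌋ = ⌊2.233754 × 16384/4.03⌋
     = ⌊9081.346⌋ = 9081.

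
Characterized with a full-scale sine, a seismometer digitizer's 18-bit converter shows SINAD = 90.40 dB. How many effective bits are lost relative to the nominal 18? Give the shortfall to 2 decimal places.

ENOB = (SINAD − 1.76)/6.02 = (90.40 − 1.76)/6.02 = 14.7243 bits.
Lost resolution: 18 − 14.7243 = 3.2757 bits.

3.28 bits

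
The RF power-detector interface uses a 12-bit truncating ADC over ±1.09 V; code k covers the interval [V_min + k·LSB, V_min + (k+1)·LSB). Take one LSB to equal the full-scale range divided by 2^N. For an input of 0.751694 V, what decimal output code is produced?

3460

The full-scale span is 1.09 − (-1.09) = 2.18 V. LSB = 2.18 V / 2^12 ≈ 0.5322 mV.
code = ⌊(V_in − V_min)/LSB⌋ = ⌊(V_in − V_min) × 2^12 / range⌋
     = ⌊(0.751694 − (-1.09)) × 4096 / 2.18⌋ = ⌊1.841694 × 4096/2.18⌋
     = ⌊3460.357⌋ = 3460.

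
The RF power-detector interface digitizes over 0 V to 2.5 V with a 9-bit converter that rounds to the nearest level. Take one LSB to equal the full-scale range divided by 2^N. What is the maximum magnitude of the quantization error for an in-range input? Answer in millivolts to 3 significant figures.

V_FS = 2.5 V.
Step size = 2.5/512 V = 4.8828 mV.
|e|_max = LSB/2 = 2.44 mV.

2.44 mV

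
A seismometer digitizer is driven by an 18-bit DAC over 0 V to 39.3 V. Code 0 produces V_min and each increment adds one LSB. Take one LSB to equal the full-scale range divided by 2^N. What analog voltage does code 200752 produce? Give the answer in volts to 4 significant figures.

30.10 V

Span = 39.3 V. LSB = 39.3 V / 2^18.
V_out = V_min + code × LSB = 0 V + 200752 × 39.3 V / 262144
      = 0 V + 30.0963 V = 30.0963 V.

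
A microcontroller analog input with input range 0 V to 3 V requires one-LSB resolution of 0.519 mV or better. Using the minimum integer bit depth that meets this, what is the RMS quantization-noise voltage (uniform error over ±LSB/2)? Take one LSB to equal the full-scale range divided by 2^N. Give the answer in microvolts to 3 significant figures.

106 µV

Range is 3 V.
Need 2^N ≥ 3 V / 0.519 mV = 5780 → N_min = 13.
LSB = 3 V / 2^13 = 366.21 µV.
σ_q = LSB/√12 = 366.21 µV/3.4641 = 106 µV.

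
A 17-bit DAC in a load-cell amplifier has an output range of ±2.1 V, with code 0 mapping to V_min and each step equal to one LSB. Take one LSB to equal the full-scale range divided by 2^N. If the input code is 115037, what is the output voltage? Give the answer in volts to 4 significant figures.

1.586 V

The full-scale span is 2.1 − (-2.1) = 4.2 V. LSB = 4.2 V / 2^17.
Output = V_min + (115037/131072) × range = -2.1 + 0.877663 × 4.2 V
      = -2.1 + 3.68618 = 1.58618 V.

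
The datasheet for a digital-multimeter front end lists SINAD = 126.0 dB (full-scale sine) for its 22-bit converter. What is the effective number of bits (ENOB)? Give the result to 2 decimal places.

20.64 bits

ENOB = (126.0 − 1.76)/6.02 = 20.6379 bits.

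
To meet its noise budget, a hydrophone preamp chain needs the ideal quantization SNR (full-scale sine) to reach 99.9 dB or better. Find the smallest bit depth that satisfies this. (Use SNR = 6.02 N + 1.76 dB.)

17 bits

6.02 N + 1.76 ≥ 99.9 gives N ≥ 16.302, so the minimum integer is 17.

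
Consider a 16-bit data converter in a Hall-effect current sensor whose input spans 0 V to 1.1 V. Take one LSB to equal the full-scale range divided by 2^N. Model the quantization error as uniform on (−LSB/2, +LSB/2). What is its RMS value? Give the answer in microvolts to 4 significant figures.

Range is 1.1 V.
LSB = 1.1 V ÷ 2^16 = 1.1/65536 V = 16.7847 µV.
For a uniform distribution on [−LSB/2, +LSB/2], V_rms = LSB/√12 = 16.7847 µV/3.4641 = 4.845 µV.

4.845 µV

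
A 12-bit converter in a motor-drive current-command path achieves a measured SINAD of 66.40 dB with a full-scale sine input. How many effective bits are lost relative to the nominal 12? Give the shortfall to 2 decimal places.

Effective bits = (66.40 − 1.76)/6.02 = 10.7375.
Shortfall = 12 − 10.7375 = 1.2625 bits.

1.26 bits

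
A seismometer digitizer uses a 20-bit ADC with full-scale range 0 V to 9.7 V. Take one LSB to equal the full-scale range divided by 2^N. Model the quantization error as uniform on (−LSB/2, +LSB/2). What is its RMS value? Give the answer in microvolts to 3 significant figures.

Range is 9.7 V.
LSB = 9.7 V / 2^20 = 9.2506 µV.
σ_q = LSB/√12 = 9.2506 µV/3.4641 = 2.67 µV.

2.67 µV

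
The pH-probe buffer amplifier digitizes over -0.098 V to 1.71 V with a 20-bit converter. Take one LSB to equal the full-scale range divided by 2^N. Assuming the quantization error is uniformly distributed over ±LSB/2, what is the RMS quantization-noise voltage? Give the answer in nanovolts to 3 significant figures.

Full-scale range = 1.71 V − (-0.098 V) = 1.808 V.
LSB = 1.808 V / 2^20 = 1.7242 µV.
σ_q = LSB/√12 = 1.7242 µV/3.4641 = 498 nV.

498 nV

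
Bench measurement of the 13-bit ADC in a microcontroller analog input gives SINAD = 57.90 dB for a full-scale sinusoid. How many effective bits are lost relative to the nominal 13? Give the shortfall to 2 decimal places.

3.67 bits

Effective bits = (57.90 − 1.76)/6.02 = 9.3256.
Shortfall = 13 − 9.3256 = 3.6744 bits.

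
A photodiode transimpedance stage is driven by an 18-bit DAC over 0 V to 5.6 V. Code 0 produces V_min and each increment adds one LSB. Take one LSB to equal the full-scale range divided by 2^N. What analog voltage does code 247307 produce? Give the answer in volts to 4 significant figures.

Full-scale range = 5.6 V. LSB = 5.6 V / 2^18.
V_out = 0 + 247307 × (5.6/262144) V
      = 0 + 5.28305 = 5.28305 V.

5.283 V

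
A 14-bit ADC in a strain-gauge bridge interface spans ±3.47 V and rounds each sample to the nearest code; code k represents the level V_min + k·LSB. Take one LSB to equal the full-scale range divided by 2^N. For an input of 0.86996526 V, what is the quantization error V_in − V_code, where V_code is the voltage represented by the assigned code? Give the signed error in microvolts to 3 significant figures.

−76.2 µV

The full-scale span is 3.47 − (-3.47) = 6.94 V. LSB = 6.94 V / 2^14 ≈ 423.6 µV.
(V_in − V_min)/LSB = (0.86996526 − (-3.47)) × 16384/6.94 = 10245.8200 → nearest code k = 10246.
V_code = V_min + k × range/2^14 = -3.47 + 10246 × 6.94/16384 = 0.87004150391 V.
V_in − V_code = 0.86996526 − (0.87004150391) = −76.2 µV.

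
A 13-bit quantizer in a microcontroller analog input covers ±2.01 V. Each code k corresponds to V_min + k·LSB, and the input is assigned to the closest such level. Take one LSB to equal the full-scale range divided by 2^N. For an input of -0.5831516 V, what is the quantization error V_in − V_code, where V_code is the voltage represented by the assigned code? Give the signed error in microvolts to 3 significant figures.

−173 µV

Range = 2.01 − (-2.01) = 4.02 V. LSB = 4.02 V / 2^13 ≈ 490.7 µV.
(V_in − V_min)/LSB = (-0.5831516 − (-2.01)) × 8192/4.02 = 2907.6473 → nearest code k = 2908.
V_code = -2.01 + (2908/8192) × 4.02 = -0.5829785156 V.
e = -0.5831516 − (-0.5829785156) = −173 µV.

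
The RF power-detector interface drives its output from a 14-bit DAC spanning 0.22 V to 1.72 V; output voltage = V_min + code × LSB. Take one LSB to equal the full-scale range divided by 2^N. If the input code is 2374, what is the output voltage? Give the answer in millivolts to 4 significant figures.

437.3 mV

Span: 1.72 V − (0.22 V) = 1.5 V. LSB = 1.5 V / 2^14.
V_out = 0.22 + 2374 × (1.5/16384) V
      = 0.22 V + 0.217346 V = 0.437346 V.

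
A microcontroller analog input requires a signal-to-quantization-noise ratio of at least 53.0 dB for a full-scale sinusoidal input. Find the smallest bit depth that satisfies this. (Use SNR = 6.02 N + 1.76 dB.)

9 bits

Solving 6.02 N ≥ 53.0 − 1.76: N ≥ 8.512. Round up → N = 9.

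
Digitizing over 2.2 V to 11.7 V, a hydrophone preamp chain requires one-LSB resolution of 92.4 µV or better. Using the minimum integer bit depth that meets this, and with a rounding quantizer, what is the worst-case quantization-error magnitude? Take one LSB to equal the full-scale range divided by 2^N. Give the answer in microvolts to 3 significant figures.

36.2 µV

Range = 11.7 − (2.2) = 9.5 V.
9.5 V / 92.4 µV = 102800. Since 2^16 = 65536 and 2^17 = 131072, N = 17.
Step size = 9.5/131072 V = 72.479 µV.
Half an LSB is 36.2 µV.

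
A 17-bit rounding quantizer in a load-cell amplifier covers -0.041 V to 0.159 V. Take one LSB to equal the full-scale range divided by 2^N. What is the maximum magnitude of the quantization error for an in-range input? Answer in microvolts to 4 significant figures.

0.7629 µV

Full-scale range = 0.159 V − (-0.041 V) = 0.2 V.
Step size = 0.2/131072 V = 1.52588 µV.
Worst-case error for round-to-nearest is half an LSB: 0.7629 µV.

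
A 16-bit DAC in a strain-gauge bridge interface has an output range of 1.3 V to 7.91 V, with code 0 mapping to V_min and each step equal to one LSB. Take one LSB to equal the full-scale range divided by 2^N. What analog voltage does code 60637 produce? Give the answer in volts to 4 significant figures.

7.416 V

Full-scale range = 7.91 V − (1.3 V) = 6.61 V. LSB = 6.61 V / 2^16.
V_out = 1.3 + 60637 × (6.61/65536) V
      = 1.3 + 6.11588 = 7.41588 V.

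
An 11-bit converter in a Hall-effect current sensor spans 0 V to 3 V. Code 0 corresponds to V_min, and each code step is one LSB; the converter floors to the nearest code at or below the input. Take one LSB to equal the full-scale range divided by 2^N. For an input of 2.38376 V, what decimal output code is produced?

1627

Range is 3 V. LSB = 3 V / 2^11 ≈ 1.465 mV.
code = ⌊(V_in − V_min)/LSB⌋ = ⌊(V_in − V_min) × 2^11 / range⌋
     = ⌊(2.38376 − (0)) × 2048 / 3⌋ = ⌊2.38376 × 2048/3⌋
     = ⌊1627.313⌋ = 1627.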